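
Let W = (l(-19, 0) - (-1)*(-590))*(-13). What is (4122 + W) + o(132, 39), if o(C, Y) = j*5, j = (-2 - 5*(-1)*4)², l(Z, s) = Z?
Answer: 13659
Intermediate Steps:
j = 324 (j = (-2 + 5*4)² = (-2 + 20)² = 18² = 324)
o(C, Y) = 1620 (o(C, Y) = 324*5 = 1620)
W = 7917 (W = (-19 - (-1)*(-590))*(-13) = (-19 - 1*590)*(-13) = (-19 - 590)*(-13) = -609*(-13) = 7917)
(4122 + W) + o(132, 39) = (4122 + 7917) + 1620 = 12039 + 1620 = 13659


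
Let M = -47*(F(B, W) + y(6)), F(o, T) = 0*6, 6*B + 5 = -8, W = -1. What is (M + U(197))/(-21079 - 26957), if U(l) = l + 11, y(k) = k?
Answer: 37/24018 ≈ 0.0015405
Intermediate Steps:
U(l) = 11 + l
B = -13/6 (B = -⅚ + (⅙)*(-8) = -⅚ - 4/3 = -13/6 ≈ -2.1667)
F(o, T) = 0
M = -282 (M = -47*(0 + 6) = -47*6 = -282)
(M + U(197))/(-21079 - 26957) = (-282 + (11 + 197))/(-21079 - 26957) = (-282 + 208)/(-48036) = -74*(-1/48036) = 37/24018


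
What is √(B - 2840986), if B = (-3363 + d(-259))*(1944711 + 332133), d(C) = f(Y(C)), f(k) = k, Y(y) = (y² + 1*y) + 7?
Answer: √144499340318 ≈ 3.8013e+5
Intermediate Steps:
Y(y) = 7 + y + y² (Y(y) = (y² + y) + 7 = (y + y²) + 7 = 7 + y + y²)
d(C) = 7 + C + C²
B = 144502181304 (B = (-3363 + (7 - 259 + (-259)²))*(1944711 + 332133) = (-3363 + (7 - 259 + 67081))*2276844 = (-3363 + 66829)*2276844 = 63466*2276844 = 144502181304)
√(B - 2840986) = √(144502181304 - 2840986) = √144499340318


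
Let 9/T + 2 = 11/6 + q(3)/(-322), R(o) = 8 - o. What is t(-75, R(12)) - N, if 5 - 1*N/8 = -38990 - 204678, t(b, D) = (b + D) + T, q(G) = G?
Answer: -165708702/85 ≈ -1.9495e+6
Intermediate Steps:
T = -4347/85 (T = 9/(-2 + (11/6 + 3/(-322))) = 9/(-2 + (11*(1/6) + 3*(-1/322))) = 9/(-2 + (11/6 - 3/322)) = 9/(-2 + 881/483) = 9/(-85/483) = 9*(-483/85) = -4347/85 ≈ -51.141)
t(b, D) = -4347/85 + D + b (t(b, D) = (b + D) - 4347/85 = (D + b) - 4347/85 = -4347/85 + D + b)
N = 1949384 (N = 40 - 8*(-38990 - 204678) = 40 - 8*(-243668) = 40 + 1949344 = 1949384)
t(-75, R(12)) - N = (-4347/85 + (8 - 1*12) - 75) - 1*1949384 = (-4347/85 + (8 - 12) - 75) - 1949384 = (-4347/85 - 4 - 75) - 1949384 = -11062/85 - 1949384 = -165708702/85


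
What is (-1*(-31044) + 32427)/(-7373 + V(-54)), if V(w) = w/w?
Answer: -63471/7372 ≈ -8.6097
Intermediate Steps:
V(w) = 1
(-1*(-31044) + 32427)/(-7373 + V(-54)) = (-1*(-31044) + 32427)/(-7373 + 1) = (31044 + 32427)/(-7372) = 63471*(-1/7372) = -63471/7372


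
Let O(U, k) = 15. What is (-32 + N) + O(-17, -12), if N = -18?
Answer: -35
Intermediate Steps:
(-32 + N) + O(-17, -12) = (-32 - 18) + 15 = -50 + 15 = -35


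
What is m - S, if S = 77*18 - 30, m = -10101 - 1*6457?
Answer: -17914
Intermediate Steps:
m = -16558 (m = -10101 - 6457 = -16558)
S = 1356 (S = 1386 - 30 = 1356)
m - S = -16558 - 1*1356 = -16558 - 1356 = -17914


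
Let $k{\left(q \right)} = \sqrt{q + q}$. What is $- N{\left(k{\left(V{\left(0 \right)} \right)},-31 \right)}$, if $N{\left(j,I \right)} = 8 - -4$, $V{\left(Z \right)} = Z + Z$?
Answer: $-12$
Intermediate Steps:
$V{\left(Z \right)} = 2 Z$
$k{\left(q \right)} = \sqrt{2} \sqrt{q}$ ($k{\left(q \right)} = \sqrt{2 q} = \sqrt{2} \sqrt{q}$)
$N{\left(j,I \right)} = 12$ ($N{\left(j,I \right)} = 8 + 4 = 12$)
$- N{\left(k{\left(V{\left(0 \right)} \right)},-31 \right)} = \left(-1\right) 12 = -12$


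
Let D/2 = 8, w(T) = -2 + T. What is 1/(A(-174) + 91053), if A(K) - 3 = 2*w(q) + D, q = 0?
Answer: 1/91068 ≈ 1.0981e-5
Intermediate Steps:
D = 16 (D = 2*8 = 16)
A(K) = 15 (A(K) = 3 + (2*(-2 + 0) + 16) = 3 + (2*(-2) + 16) = 3 + (-4 + 16) = 3 + 12 = 15)
1/(A(-174) + 91053) = 1/(15 + 91053) = 1/91068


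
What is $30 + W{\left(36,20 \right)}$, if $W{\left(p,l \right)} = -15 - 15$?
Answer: $0$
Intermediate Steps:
$W{\left(p,l \right)} = -30$
$30 + W{\left(36,20 \right)} = 30 - 30 = 0$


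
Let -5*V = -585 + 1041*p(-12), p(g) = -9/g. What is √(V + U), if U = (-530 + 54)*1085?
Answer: I*√51649915/10 ≈ 718.68*I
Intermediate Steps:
U = -516460 (U = -476*1085 = -516460)
V = -783/20 (V = -(-585 + 1041*(-9/(-12)))/5 = -(-585 + 1041*(-9*(-1/12)))/5 = -(-585 + 1041*(¾))/5 = -(-585 + 3123/4)/5 = -⅕*783/4 = -783/20 ≈ -39.150)
√(V + U) = √(-783/20 - 516460) = √(-10329983/20) = I*√51649915/10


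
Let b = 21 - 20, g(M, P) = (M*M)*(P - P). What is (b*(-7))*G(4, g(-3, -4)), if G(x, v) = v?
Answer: 0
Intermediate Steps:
g(M, P) = 0 (g(M, P) = M²*0 = 0)
b = 1
(b*(-7))*G(4, g(-3, -4)) = (1*(-7))*0 = -7*0 = 0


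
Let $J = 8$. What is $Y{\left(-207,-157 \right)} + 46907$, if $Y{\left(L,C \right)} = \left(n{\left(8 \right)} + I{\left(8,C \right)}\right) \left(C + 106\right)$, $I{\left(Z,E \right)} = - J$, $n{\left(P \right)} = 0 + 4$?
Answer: $47111$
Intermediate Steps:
$n{\left(P \right)} = 4$
$I{\left(Z,E \right)} = -8$ ($I{\left(Z,E \right)} = \left(-1\right) 8 = -8$)
$Y{\left(L,C \right)} = -424 - 4 C$ ($Y{\left(L,C \right)} = \left(4 - 8\right) \left(C + 106\right) = - 4 \left(106 + C\right) = -424 - 4 C$)
$Y{\left(-207,-157 \right)} + 46907 = \left(-424 - -628\right) + 46907 = \left(-424 + 628\right) + 46907 = 204 + 46907 = 47111$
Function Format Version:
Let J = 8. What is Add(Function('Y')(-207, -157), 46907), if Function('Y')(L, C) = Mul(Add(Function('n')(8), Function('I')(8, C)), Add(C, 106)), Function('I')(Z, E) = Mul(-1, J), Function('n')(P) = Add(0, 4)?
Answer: 47111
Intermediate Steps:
Function('n')(P) = 4
Function('I')(Z, E) = -8 (Function('I')(Z, E) = Mul(-1, 8) = -8)
Function('Y')(L, C) = Add(-424, Mul(-4, C)) (Function('Y')(L, C) = Mul(Add(4, -8), Add(C, 106)) = Mul(-4, Add(106, C)) = Add(-424, Mul(-4, C)))
Add(Function('Y')(-207, -157), 46907) = Add(Add(-424, Mul(-4, -157)), 46907) = Add(Add(-424, 628), 46907) = Add(204, 46907) = 47111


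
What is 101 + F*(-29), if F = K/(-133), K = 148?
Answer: 17725/133 ≈ 133.27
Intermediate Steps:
F = -148/133 (F = 148/(-133) = 148*(-1/133) = -148/133 ≈ -1.1128)
101 + F*(-29) = 101 - 148/133*(-29) = 101 + 4292/133 = 17725/133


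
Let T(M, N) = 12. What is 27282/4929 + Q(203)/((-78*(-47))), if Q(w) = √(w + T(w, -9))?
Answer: 9094/1643 + √215/3666 ≈ 5.5390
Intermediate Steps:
Q(w) = √(12 + w) (Q(w) = √(w + 12) = √(12 + w))
27282/4929 + Q(203)/((-78*(-47))) = 27282/4929 + √(12 + 203)/((-78*(-47))) = 27282*(1/4929) + √215/3666 = 9094/1643 + √215*(1/3666) = 9094/1643 + √215/3666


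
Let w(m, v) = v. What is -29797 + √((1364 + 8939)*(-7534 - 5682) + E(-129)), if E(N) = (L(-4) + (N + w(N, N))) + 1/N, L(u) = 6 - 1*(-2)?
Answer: -29797 + I*√2265916739547/129 ≈ -29797.0 + 11669.0*I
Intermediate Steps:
L(u) = 8 (L(u) = 6 + 2 = 8)
E(N) = 8 + 1/N + 2*N (E(N) = (8 + (N + N)) + 1/N = (8 + 2*N) + 1/N = 8 + 1/N + 2*N)
-29797 + √((1364 + 8939)*(-7534 - 5682) + E(-129)) = -29797 + √((1364 + 8939)*(-7534 - 5682) + (8 + 1/(-129) + 2*(-129))) = -29797 + √(10303*(-13216) + (8 - 1/129 - 258)) = -29797 + √(-136164448 - 32251/129) = -29797 + √(-17565246043/129) = -29797 + I*√2265916739547/129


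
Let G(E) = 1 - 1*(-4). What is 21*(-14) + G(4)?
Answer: -289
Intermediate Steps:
G(E) = 5 (G(E) = 1 + 4 = 5)
21*(-14) + G(4) = 21*(-14) + 5 = -294 + 5 = -289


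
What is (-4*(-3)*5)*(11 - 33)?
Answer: -1320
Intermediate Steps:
(-4*(-3)*5)*(11 - 33) = (12*5)*(-22) = 60*(-22) = -1320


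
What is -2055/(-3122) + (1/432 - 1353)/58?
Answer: -30574195/1348704 ≈ -22.669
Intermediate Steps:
-2055/(-3122) + (1/432 - 1353)/58 = -2055*(-1/3122) + (1/432 - 1353)*(1/58) = 2055/3122 - 584495/432*1/58 = 2055/3122 - 20155/864 = -30574195/1348704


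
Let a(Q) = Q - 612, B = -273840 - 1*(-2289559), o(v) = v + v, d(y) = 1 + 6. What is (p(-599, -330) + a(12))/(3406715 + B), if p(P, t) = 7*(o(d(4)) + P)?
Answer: -1565/1807478 ≈ -0.00086585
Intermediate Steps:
d(y) = 7
o(v) = 2*v
B = 2015719 (B = -273840 + 2289559 = 2015719)
p(P, t) = 98 + 7*P (p(P, t) = 7*(2*7 + P) = 7*(14 + P) = 98 + 7*P)
a(Q) = -612 + Q
(p(-599, -330) + a(12))/(3406715 + B) = ((98 + 7*(-599)) + (-612 + 12))/(3406715 + 2015719) = ((98 - 4193) - 600)/5422434 = (-4095 - 600)*(1/5422434) = -4695*1/5422434 = -1565/1807478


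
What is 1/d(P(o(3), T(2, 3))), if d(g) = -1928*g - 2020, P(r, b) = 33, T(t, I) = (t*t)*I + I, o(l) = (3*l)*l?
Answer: -1/65644 ≈ -1.5234e-5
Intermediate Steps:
o(l) = 3*l²
T(t, I) = I + I*t² (T(t, I) = t²*I + I = I*t² + I = I + I*t²)
d(g) = -2020 - 1928*g
1/d(P(o(3), T(2, 3))) = 1/(-2020 - 1928*33) = 1/(-2020 - 63624) = 1/(-65644) = -1/65644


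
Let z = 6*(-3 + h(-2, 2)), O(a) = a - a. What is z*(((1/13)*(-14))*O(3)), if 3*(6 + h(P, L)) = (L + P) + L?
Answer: 0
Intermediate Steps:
h(P, L) = -6 + P/3 + 2*L/3 (h(P, L) = -6 + ((L + P) + L)/3 = -6 + (P + 2*L)/3 = -6 + (P/3 + 2*L/3) = -6 + P/3 + 2*L/3)
O(a) = 0
z = -50 (z = 6*(-3 + (-6 + (⅓)*(-2) + (⅔)*2)) = 6*(-3 + (-6 - ⅔ + 4/3)) = 6*(-3 - 16/3) = 6*(-25/3) = -50)
z*(((1/13)*(-14))*O(3)) = -50*(1/13)*(-14)*0 = -(-700)*0/13 = -50*0 = 0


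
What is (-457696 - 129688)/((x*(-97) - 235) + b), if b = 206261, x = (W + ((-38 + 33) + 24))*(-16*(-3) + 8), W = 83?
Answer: 293692/174019 ≈ 1.6877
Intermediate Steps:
x = 5712 (x = (83 + ((-38 + 33) + 24))*(-16*(-3) + 8) = (83 + (-5 + 24))*(48 + 8) = (83 + 19)*56 = 102*56 = 5712)
(-457696 - 129688)/((x*(-97) - 235) + b) = (-457696 - 129688)/((5712*(-97) - 235) + 206261) = -587384/((-554064 - 235) + 206261) = -587384/(-554299 + 206261) = -587384/(-348038) = -587384*(-1/348038) = 293692/174019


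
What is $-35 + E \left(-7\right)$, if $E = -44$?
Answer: $273$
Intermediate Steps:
$-35 + E \left(-7\right) = -35 - -308 = -35 + 308 = 273$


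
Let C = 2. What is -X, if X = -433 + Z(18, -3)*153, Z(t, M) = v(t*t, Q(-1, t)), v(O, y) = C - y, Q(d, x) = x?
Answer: 2881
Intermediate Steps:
v(O, y) = 2 - y
Z(t, M) = 2 - t
X = -2881 (X = -433 + (2 - 1*18)*153 = -433 + (2 - 18)*153 = -433 - 16*153 = -433 - 2448 = -2881)
-X = -1*(-2881) = 2881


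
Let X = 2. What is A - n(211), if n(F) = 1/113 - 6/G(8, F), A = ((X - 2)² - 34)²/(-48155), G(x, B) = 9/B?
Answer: 2295782981/16324545 ≈ 140.63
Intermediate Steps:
A = -1156/48155 (A = ((2 - 2)² - 34)²/(-48155) = (0² - 34)²*(-1/48155) = (0 - 34)²*(-1/48155) = (-34)²*(-1/48155) = 1156*(-1/48155) = -1156/48155 ≈ -0.024006)
n(F) = 1/113 - 2*F/3 (n(F) = 1/113 - 6*F/9 = 1*(1/113) - 2*F/3 = 1/113 - 2*F/3)
A - n(211) = -1156/48155 - (1/113 - ⅔*211) = -1156/48155 - (1/113 - 422/3) = -1156/48155 - 1*(-47683/339) = -1156/48155 + 47683/339 = 2295782981/16324545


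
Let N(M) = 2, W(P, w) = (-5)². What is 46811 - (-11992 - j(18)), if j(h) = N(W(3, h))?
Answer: 58805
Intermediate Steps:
W(P, w) = 25
j(h) = 2
46811 - (-11992 - j(18)) = 46811 - (-11992 - 1*2) = 46811 - (-11992 - 2) = 46811 - 1*(-11994) = 46811 + 11994 = 58805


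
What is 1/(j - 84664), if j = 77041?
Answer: -1/7623 ≈ -0.00013118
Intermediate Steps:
1/(j - 84664) = 1/(77041 - 84664) = 1/(-7623) = -1/7623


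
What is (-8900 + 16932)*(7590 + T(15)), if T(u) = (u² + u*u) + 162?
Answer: 65878464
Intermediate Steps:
T(u) = 162 + 2*u² (T(u) = (u² + u²) + 162 = 2*u² + 162 = 162 + 2*u²)
(-8900 + 16932)*(7590 + T(15)) = (-8900 + 16932)*(7590 + (162 + 2*15²)) = 8032*(7590 + (162 + 2*225)) = 8032*(7590 + (162 + 450)) = 8032*(7590 + 612) = 8032*8202 = 65878464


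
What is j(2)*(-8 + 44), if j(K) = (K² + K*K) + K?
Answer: 360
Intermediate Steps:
j(K) = K + 2*K² (j(K) = (K² + K²) + K = 2*K² + K = K + 2*K²)
j(2)*(-8 + 44) = (2*(1 + 2*2))*(-8 + 44) = (2*(1 + 4))*36 = (2*5)*36 = 10*36 = 360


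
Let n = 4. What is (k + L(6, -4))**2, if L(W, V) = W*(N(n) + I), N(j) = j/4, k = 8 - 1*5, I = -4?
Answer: 225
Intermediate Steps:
k = 3 (k = 8 - 5 = 3)
N(j) = j/4 (N(j) = j*(1/4) = j/4)
L(W, V) = -3*W (L(W, V) = W*((1/4)*4 - 4) = W*(1 - 4) = W*(-3) = -3*W)
(k + L(6, -4))**2 = (3 - 3*6)**2 = (3 - 18)**2 = (-15)**2 = 225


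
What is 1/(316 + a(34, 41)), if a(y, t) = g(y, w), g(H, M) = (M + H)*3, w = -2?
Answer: 1/412 ≈ 0.0024272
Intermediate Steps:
g(H, M) = 3*H + 3*M (g(H, M) = (H + M)*3 = 3*H + 3*M)
a(y, t) = -6 + 3*y (a(y, t) = 3*y + 3*(-2) = 3*y - 6 = -6 + 3*y)
1/(316 + a(34, 41)) = 1/(316 + (-6 + 3*34)) = 1/(316 + (-6 + 102)) = 1/(316 + 96) = 1/412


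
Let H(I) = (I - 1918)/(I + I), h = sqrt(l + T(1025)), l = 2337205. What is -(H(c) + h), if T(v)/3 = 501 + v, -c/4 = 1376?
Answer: -3711/5504 - sqrt(2341783) ≈ -1531.0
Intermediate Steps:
c = -5504 (c = -4*1376 = -5504)
T(v) = 1503 + 3*v (T(v) = 3*(501 + v) = 1503 + 3*v)
h = sqrt(2341783) (h = sqrt(2337205 + (1503 + 3*1025)) = sqrt(2337205 + (1503 + 3075)) = sqrt(2337205 + 4578) = sqrt(2341783) ≈ 1530.3)
H(I) = (-1918 + I)/(2*I) (H(I) = (-1918 + I)/((2*I)) = (-1918 + I)*(1/(2*I)) = (-1918 + I)/(2*I))
-(H(c) + h) = -((1/2)*(-1918 - 5504)/(-5504) + sqrt(2341783)) = -((1/2)*(-1/5504)*(-7422) + sqrt(2341783)) = -(3711/5504 + sqrt(2341783)) = -3711/5504 - sqrt(2341783)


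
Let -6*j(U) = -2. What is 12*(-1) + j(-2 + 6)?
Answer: -35/3 ≈ -11.667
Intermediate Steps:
j(U) = ⅓ (j(U) = -⅙*(-2) = ⅓)
12*(-1) + j(-2 + 6) = 12*(-1) + ⅓ = -12 + ⅓ = -35/3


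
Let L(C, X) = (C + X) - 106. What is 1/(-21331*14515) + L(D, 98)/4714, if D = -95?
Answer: -31890809609/1459546158010 ≈ -0.021850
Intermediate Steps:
L(C, X) = -106 + C + X
1/(-21331*14515) + L(D, 98)/4714 = 1/(-21331*14515) + (-106 - 95 + 98)/4714 = -1/21331*1/14515 - 103*1/4714 = -1/309619465 - 103/4714 = -31890809609/1459546158010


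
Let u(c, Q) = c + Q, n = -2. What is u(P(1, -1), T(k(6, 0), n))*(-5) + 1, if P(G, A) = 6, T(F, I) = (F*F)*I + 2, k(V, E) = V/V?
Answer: -29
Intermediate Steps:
k(V, E) = 1
T(F, I) = 2 + I*F² (T(F, I) = F²*I + 2 = I*F² + 2 = 2 + I*F²)
u(c, Q) = Q + c
u(P(1, -1), T(k(6, 0), n))*(-5) + 1 = ((2 - 2*1²) + 6)*(-5) + 1 = ((2 - 2*1) + 6)*(-5) + 1 = ((2 - 2) + 6)*(-5) + 1 = (0 + 6)*(-5) + 1 = 6*(-5) + 1 = -30 + 1 = -29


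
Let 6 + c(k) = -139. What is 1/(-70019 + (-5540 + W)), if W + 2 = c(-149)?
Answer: -1/75706 ≈ -1.3209e-5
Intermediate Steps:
c(k) = -145 (c(k) = -6 - 139 = -145)
W = -147 (W = -2 - 145 = -147)
1/(-70019 + (-5540 + W)) = 1/(-70019 + (-5540 - 147)) = 1/(-70019 - 5687) = 1/(-75706) = -1/75706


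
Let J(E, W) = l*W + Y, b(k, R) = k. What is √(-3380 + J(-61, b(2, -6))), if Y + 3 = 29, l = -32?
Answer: I*√3418 ≈ 58.464*I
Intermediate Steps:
Y = 26 (Y = -3 + 29 = 26)
J(E, W) = 26 - 32*W (J(E, W) = -32*W + 26 = 26 - 32*W)
√(-3380 + J(-61, b(2, -6))) = √(-3380 + (26 - 32*2)) = √(-3380 + (26 - 64)) = √(-3380 - 38) = √(-3418) = I*√3418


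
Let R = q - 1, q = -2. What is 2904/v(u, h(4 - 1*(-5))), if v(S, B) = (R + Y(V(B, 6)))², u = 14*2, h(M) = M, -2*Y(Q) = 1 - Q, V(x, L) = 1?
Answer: 968/3 ≈ 322.67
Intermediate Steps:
Y(Q) = -½ + Q/2 (Y(Q) = -(1 - Q)/2 = -½ + Q/2)
R = -3 (R = -2 - 1 = -3)
u = 28
v(S, B) = 9 (v(S, B) = (-3 + (-½ + (½)*1))² = (-3 + (-½ + ½))² = (-3 + 0)² = (-3)² = 9)
2904/v(u, h(4 - 1*(-5))) = 2904/9 = 2904*(⅑) = 968/3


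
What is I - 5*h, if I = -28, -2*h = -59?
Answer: -351/2 ≈ -175.50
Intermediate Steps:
h = 59/2 (h = -½*(-59) = 59/2 ≈ 29.500)
I - 5*h = -28 - 5*59/2 = -28 - 295/2 = -351/2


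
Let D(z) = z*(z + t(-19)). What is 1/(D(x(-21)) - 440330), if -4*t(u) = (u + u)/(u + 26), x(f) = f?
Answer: -2/879835 ≈ -2.2732e-6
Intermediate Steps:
t(u) = -u/(2*(26 + u)) (t(u) = -(u + u)/(4*(u + 26)) = -2*u/(4*(26 + u)) = -u/(2*(26 + u)))
D(z) = z*(19/14 + z) (D(z) = z*(z - 1*(-19)/(52 + 2*(-19))) = z*(z - 1*(-19)/(52 - 38)) = z*(z - 1*(-19)/14) = z*(z - 1*(-19)*1/14) = z*(z + 19/14) = z*(19/14 + z))
1/(D(x(-21)) - 440330) = 1/((1/14)*(-21)*(19 + 14*(-21)) - 440330) = 1/((1/14)*(-21)*(19 - 294) - 440330) = 1/((1/14)*(-21)*(-275) - 440330) = 1/(825/2 - 440330) = 1/(-879835/2) = -2/879835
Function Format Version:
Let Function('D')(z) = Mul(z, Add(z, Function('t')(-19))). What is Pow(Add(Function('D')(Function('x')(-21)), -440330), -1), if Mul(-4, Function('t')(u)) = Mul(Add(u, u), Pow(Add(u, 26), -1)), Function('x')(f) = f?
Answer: Rational(-2, 879835) ≈ -2.2732e-6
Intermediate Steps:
Function('t')(u) = Mul(Rational(-1, 2), u, Pow(Add(26, u), -1)) (Function('t')(u) = Mul(Rational(-1, 4), Mul(Add(u, u), Pow(Add(u, 26), -1))) = Mul(Rational(-1, 4), Mul(Mul(2, u), Pow(Add(26, u), -1))) = Mul(Rational(-1, 4), Mul(2, u, Pow(Add(26, u), -1))) = Mul(Rational(-1, 2), u, Pow(Add(26, u), -1)))
Function('D')(z) = Mul(z, Add(Rational(19, 14), z)) (Function('D')(z) = Mul(z, Add(z, Mul(-1, -19, Pow(Add(52, Mul(2, -19)), -1)))) = Mul(z, Add(z, Mul(-1, -19, Pow(Add(52, -38), -1)))) = Mul(z, Add(z, Mul(-1, -19, Pow(14, -1)))) = Mul(z, Add(z, Mul(-1, -19, Rational(1, 14)))) = Mul(z, Add(z, Rational(19, 14))) = Mul(z, Add(Rational(19, 14), z)))
Pow(Add(Function('D')(Function('x')(-21)), -440330), -1) = Pow(Add(Mul(Rational(1, 14), -21, Add(19, Mul(14, -21))), -440330), -1) = Pow(Add(Mul(Rational(1, 14), -21, Add(19, -294)), -440330), -1) = Pow(Add(Mul(Rational(1, 14), -21, -275), -440330), -1) = Pow(Add(Rational(825, 2), -440330), -1) = Pow(Rational(-879835, 2), -1) = Rational(-2, 879835)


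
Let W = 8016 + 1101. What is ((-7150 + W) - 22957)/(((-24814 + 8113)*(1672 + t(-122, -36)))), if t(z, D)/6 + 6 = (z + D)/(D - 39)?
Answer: 262375/344174208 ≈ 0.00076233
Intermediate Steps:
t(z, D) = -36 + 6*(D + z)/(-39 + D) (t(z, D) = -36 + 6*((z + D)/(D - 39)) = -36 + 6*((D + z)/(-39 + D)) = -36 + 6*(D + z)/(-39 + D))
W = 9117
((-7150 + W) - 22957)/(((-24814 + 8113)*(1672 + t(-122, -36)))) = ((-7150 + 9117) - 22957)/(((-24814 + 8113)*(1672 + 6*(234 - 122 - 5*(-36))/(-39 - 36)))) = (1967 - 22957)/((-16701*(1672 + 6*(234 - 122 + 180)/(-75)))) = -20990*(-1/(16701*(1672 + 6*(-1/75)*292))) = -20990*(-1/(16701*(1672 - 584/25))) = -20990/((-16701*41216/25)) = -20990/(-688348416/25) = -20990*(-25/688348416) = 262375/344174208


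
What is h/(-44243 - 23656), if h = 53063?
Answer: -53063/67899 ≈ -0.78150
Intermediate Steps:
h/(-44243 - 23656) = 53063/(-44243 - 23656) = 53063/(-67899) = 53063*(-1/67899) = -53063/67899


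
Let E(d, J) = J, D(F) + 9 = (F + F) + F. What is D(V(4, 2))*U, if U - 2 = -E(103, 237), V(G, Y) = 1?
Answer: 1410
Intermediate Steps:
D(F) = -9 + 3*F (D(F) = -9 + ((F + F) + F) = -9 + (2*F + F) = -9 + 3*F)
U = -235 (U = 2 - 1*237 = 2 - 237 = -235)
D(V(4, 2))*U = (-9 + 3*1)*(-235) = (-9 + 3)*(-235) = -6*(-235) = 1410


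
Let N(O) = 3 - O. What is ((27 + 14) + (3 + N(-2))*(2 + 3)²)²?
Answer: 58081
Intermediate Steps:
((27 + 14) + (3 + N(-2))*(2 + 3)²)² = ((27 + 14) + (3 + (3 - 1*(-2)))*(2 + 3)²)² = (41 + (3 + (3 + 2))*5²)² = (41 + (3 + 5)*25)² = (41 + 8*25)² = (41 + 200)² = 241² = 58081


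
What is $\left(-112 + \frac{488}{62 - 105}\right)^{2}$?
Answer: $\frac{28132416}{1849} \approx 15215.0$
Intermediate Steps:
$\left(-112 + \frac{488}{62 - 105}\right)^{2} = \left(-112 + \frac{488}{-43}\right)^{2} = \left(-112 + 488 \left(- \frac{1}{43}\right)\right)^{2} = \left(-112 - \frac{488}{43}\right)^{2} = \left(- \frac{5304}{43}\right)^{2} = \frac{28132416}{1849}$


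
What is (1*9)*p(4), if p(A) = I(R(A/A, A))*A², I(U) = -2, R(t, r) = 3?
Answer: -288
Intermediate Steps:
p(A) = -2*A²
(1*9)*p(4) = (1*9)*(-2*4²) = 9*(-2*16) = 9*(-32) = -288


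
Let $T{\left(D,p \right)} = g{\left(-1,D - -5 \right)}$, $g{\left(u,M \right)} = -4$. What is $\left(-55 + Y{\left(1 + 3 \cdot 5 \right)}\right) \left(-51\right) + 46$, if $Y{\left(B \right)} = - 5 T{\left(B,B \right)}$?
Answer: $1831$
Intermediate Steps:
$T{\left(D,p \right)} = -4$
$Y{\left(B \right)} = 20$ ($Y{\left(B \right)} = \left(-5\right) \left(-4\right) = 20$)
$\left(-55 + Y{\left(1 + 3 \cdot 5 \right)}\right) \left(-51\right) + 46 = \left(-55 + 20\right) \left(-51\right) + 46 = \left(-35\right) \left(-51\right) + 46 = 1785 + 46 = 1831$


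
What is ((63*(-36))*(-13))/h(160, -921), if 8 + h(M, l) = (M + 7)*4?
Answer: 2457/55 ≈ 44.673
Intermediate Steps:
h(M, l) = 20 + 4*M (h(M, l) = -8 + (M + 7)*4 = -8 + (7 + M)*4 = -8 + (28 + 4*M) = 20 + 4*M)
((63*(-36))*(-13))/h(160, -921) = ((63*(-36))*(-13))/(20 + 4*160) = (-2268*(-13))/(20 + 640) = 29484/660 = 29484*(1/660) = 2457/55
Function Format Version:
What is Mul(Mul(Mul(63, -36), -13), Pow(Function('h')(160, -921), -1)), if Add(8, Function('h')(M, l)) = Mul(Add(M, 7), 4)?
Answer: Rational(2457, 55) ≈ 44.673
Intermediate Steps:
Function('h')(M, l) = Add(20, Mul(4, M)) (Function('h')(M, l) = Add(-8, Mul(Add(M, 7), 4)) = Add(-8, Mul(Add(7, M), 4)) = Add(-8, Add(28, Mul(4, M))) = Add(20, Mul(4, M)))
Mul(Mul(Mul(63, -36), -13), Pow(Function('h')(160, -921), -1)) = Mul(Mul(Mul(63, -36), -13), Pow(Add(20, Mul(4, 160)), -1)) = Mul(Mul(-2268, -13), Pow(Add(20, 640), -1)) = Mul(29484, Pow(660, -1)) = Mul(29484, Rational(1, 660)) = Rational(2457, 55)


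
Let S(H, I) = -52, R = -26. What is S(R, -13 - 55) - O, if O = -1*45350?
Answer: 45298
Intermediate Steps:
O = -45350
S(R, -13 - 55) - O = -52 - 1*(-45350) = -52 + 45350 = 45298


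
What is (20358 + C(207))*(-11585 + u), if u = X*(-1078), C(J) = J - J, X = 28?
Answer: -850333302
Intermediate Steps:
C(J) = 0
u = -30184 (u = 28*(-1078) = -30184)
(20358 + C(207))*(-11585 + u) = (20358 + 0)*(-11585 - 30184) = 20358*(-41769) = -850333302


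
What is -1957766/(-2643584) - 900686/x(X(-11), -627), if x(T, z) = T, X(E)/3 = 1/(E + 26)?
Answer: -5952596767677/1321792 ≈ -4.5034e+6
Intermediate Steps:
X(E) = 3/(26 + E) (X(E) = 3/(E + 26) = 3/(26 + E))
-1957766/(-2643584) - 900686/x(X(-11), -627) = -1957766/(-2643584) - 900686/(3/(26 - 11)) = -1957766*(-1/2643584) - 900686/(3/15) = 978883/1321792 - 900686/(3*(1/15)) = 978883/1321792 - 900686/1/5 = 978883/1321792 - 900686*5 = 978883/1321792 - 4503430 = -5952596767677/1321792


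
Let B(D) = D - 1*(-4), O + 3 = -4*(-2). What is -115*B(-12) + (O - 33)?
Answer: 892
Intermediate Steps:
O = 5 (O = -3 - 4*(-2) = -3 + 8 = 5)
B(D) = 4 + D (B(D) = D + 4 = 4 + D)
-115*B(-12) + (O - 33) = -115*(4 - 12) + (5 - 33) = -115*(-8) - 28 = 920 - 28 = 892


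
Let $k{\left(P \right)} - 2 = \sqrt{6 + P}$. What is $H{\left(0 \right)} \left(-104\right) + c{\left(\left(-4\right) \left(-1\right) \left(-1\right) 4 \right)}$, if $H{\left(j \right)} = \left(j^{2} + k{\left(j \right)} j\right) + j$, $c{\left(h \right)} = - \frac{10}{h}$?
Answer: $\frac{5}{8} \approx 0.625$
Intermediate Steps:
$k{\left(P \right)} = 2 + \sqrt{6 + P}$
$H{\left(j \right)} = j + j^{2} + j \left(2 + \sqrt{6 + j}\right)$ ($H{\left(j \right)} = \left(j^{2} + \left(2 + \sqrt{6 + j}\right) j\right) + j = \left(j^{2} + j \left(2 + \sqrt{6 + j}\right)\right) + j = j + j^{2} + j \left(2 + \sqrt{6 + j}\right)$)
$H{\left(0 \right)} \left(-104\right) + c{\left(\left(-4\right) \left(-1\right) \left(-1\right) 4 \right)} = 0 \left(3 + 0 + \sqrt{6 + 0}\right) \left(-104\right) - \frac{10}{\left(-4\right) \left(-1\right) \left(-1\right) 4} = 0 \left(3 + 0 + \sqrt{6}\right) \left(-104\right) - \frac{10}{4 \left(-1\right) 4} = 0 \left(3 + \sqrt{6}\right) \left(-104\right) - \frac{10}{\left(-4\right) 4} = 0 \left(-104\right) - \frac{10}{-16} = 0 - - \frac{5}{8} = 0 + \frac{5}{8} = \frac{5}{8}$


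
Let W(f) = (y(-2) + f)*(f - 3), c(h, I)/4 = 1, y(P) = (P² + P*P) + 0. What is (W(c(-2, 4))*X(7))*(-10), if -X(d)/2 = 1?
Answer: 240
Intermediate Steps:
y(P) = 2*P² (y(P) = (P² + P²) + 0 = 2*P² + 0 = 2*P²)
X(d) = -2 (X(d) = -2*1 = -2)
c(h, I) = 4 (c(h, I) = 4*1 = 4)
W(f) = (-3 + f)*(8 + f) (W(f) = (2*(-2)² + f)*(f - 3) = (2*4 + f)*(-3 + f) = (8 + f)*(-3 + f) = (-3 + f)*(8 + f))
(W(c(-2, 4))*X(7))*(-10) = ((-24 + 4² + 5*4)*(-2))*(-10) = ((-24 + 16 + 20)*(-2))*(-10) = (12*(-2))*(-10) = -24*(-10) = 240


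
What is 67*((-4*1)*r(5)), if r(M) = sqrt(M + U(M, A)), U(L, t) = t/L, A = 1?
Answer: -268*sqrt(130)/5 ≈ -611.13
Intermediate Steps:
r(M) = sqrt(M + 1/M)
67*((-4*1)*r(5)) = 67*((-4*1)*sqrt(5 + 1/5)) = 67*(-4*sqrt(5 + 1/5)) = 67*(-4*sqrt(130)/5) = -268*sqrt(130)/5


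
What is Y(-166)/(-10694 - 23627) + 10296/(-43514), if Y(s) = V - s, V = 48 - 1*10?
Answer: -181122936/746721997 ≈ -0.24256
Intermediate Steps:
V = 38 (V = 48 - 10 = 38)
Y(s) = 38 - s
Y(-166)/(-10694 - 23627) + 10296/(-43514) = (38 - 1*(-166))/(-10694 - 23627) + 10296/(-43514) = (38 + 166)/(-34321) + 10296*(-1/43514) = 204*(-1/34321) - 5148/21757 = -204/34321 - 5148/21757 = -181122936/746721997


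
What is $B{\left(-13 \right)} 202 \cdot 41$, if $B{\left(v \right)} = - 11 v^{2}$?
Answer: $-15396238$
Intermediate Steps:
$B{\left(-13 \right)} 202 \cdot 41 = - 11 \left(-13\right)^{2} \cdot 202 \cdot 41 = \left(-11\right) 169 \cdot 202 \cdot 41 = \left(-1859\right) 202 \cdot 41 = \left(-375518\right) 41 = -15396238$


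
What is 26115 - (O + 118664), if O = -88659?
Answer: -3890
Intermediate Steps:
26115 - (O + 118664) = 26115 - (-88659 + 118664) = 26115 - 1*30005 = 26115 - 30005 = -3890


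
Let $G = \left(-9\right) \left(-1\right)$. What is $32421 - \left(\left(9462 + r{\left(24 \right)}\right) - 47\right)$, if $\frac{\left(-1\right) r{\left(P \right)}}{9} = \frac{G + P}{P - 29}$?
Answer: $\frac{114733}{5} \approx 22947.0$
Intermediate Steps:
$G = 9$
$r{\left(P \right)} = - \frac{9 \left(9 + P\right)}{-29 + P}$ ($r{\left(P \right)} = - 9 \frac{9 + P}{P - 29} = - 9 \frac{9 + P}{-29 + P} = - \frac{9 \left(9 + P\right)}{-29 + P}$)
$32421 - \left(\left(9462 + r{\left(24 \right)}\right) - 47\right) = 32421 - \left(\left(9462 + \frac{9 \left(-9 - 24\right)}{-29 + 24}\right) - 47\right) = 32421 - \left(\left(9462 + \frac{9 \left(-9 - 24\right)}{-5}\right) - 47\right) = 32421 - \left(\left(9462 + 9 \left(- \frac{1}{5}\right) \left(-33\right)\right) - 47\right) = 32421 - \left(\left(9462 + \frac{297}{5}\right) - 47\right) = 32421 - \left(\frac{47607}{5} - 47\right) = 32421 - \frac{47372}{5} = \frac{114733}{5}$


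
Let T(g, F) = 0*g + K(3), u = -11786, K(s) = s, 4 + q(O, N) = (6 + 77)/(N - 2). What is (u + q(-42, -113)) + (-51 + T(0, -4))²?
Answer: -1090973/115 ≈ -9486.7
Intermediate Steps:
q(O, N) = -4 + 83/(-2 + N) (q(O, N) = -4 + (6 + 77)/(N - 2) = -4 + 83/(-2 + N))
T(g, F) = 3 (T(g, F) = 0*g + 3 = 0 + 3 = 3)
(u + q(-42, -113)) + (-51 + T(0, -4))² = (-11786 + (91 - 4*(-113))/(-2 - 113)) + (-51 + 3)² = (-11786 + (91 + 452)/(-115)) + (-48)² = (-11786 - 1/115*543) + 2304 = (-11786 - 543/115) + 2304 = -1355933/115 + 2304 = -1090973/115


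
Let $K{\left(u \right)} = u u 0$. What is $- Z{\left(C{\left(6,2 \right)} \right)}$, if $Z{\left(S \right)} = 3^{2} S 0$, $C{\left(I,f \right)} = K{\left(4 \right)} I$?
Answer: $0$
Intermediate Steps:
$K{\left(u \right)} = 0$ ($K{\left(u \right)} = u^{2} \cdot 0 = 0$)
$C{\left(I,f \right)} = 0$ ($C{\left(I,f \right)} = 0 I = 0$)
$Z{\left(S \right)} = 0$ ($Z{\left(S \right)} = 9 S 0 = 0$)
$- Z{\left(C{\left(6,2 \right)} \right)} = \left(-1\right) 0 = 0$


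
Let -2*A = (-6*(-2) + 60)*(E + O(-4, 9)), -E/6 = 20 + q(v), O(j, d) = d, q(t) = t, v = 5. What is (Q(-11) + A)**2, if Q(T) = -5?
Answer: 25715041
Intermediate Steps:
E = -150 (E = -6*(20 + 5) = -6*25 = -150)
A = 5076 (A = -(-6*(-2) + 60)*(-150 + 9)/2 = -(12 + 60)*(-141)/2 = -36*(-141) = -1/2*(-10152) = 5076)
(Q(-11) + A)**2 = (-5 + 5076)**2 = 5071**2 = 25715041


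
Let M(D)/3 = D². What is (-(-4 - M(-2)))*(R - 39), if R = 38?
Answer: -16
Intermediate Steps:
M(D) = 3*D²
(-(-4 - M(-2)))*(R - 39) = (-(-4 - 3*(-2)²))*(38 - 39) = -(-4 - 3*4)*(-1) = -(-4 - 1*12)*(-1) = -(-4 - 12)*(-1) = -1*(-16)*(-1) = 16*(-1) = -16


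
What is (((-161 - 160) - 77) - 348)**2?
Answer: 556516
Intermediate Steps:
(((-161 - 160) - 77) - 348)**2 = ((-321 - 77) - 348)**2 = (-398 - 348)**2 = (-746)**2 = 556516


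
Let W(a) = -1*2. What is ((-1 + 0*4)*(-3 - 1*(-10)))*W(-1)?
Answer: 14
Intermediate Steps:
W(a) = -2
((-1 + 0*4)*(-3 - 1*(-10)))*W(-1) = ((-1 + 0*4)*(-3 - 1*(-10)))*(-2) = ((-1 + 0)*(-3 + 10))*(-2) = -1*7*(-2) = -7*(-2) = 14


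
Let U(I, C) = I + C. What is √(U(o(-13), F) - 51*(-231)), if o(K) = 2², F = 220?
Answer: 49*√5 ≈ 109.57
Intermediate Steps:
o(K) = 4
U(I, C) = C + I
√(U(o(-13), F) - 51*(-231)) = √((220 + 4) - 51*(-231)) = √(224 + 11781) = √12005 = 49*√5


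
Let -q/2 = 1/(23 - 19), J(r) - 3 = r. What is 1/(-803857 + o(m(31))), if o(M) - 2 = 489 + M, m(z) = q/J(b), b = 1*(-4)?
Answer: -2/1606731 ≈ -1.2448e-6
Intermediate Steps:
b = -4
J(r) = 3 + r
q = -1/2 (q = -2/(23 - 19) = -2/4 = -2*1/4 = -1/2 ≈ -0.50000)
m(z) = 1/2 (m(z) = -1/(2*(3 - 4)) = -1/2/(-1) = -1/2*(-1) = 1/2)
o(M) = 491 + M (o(M) = 2 + (489 + M) = 491 + M)
1/(-803857 + o(m(31))) = 1/(-803857 + (491 + 1/2)) = 1/(-803857 + 983/2) = 1/(-1606731/2) = -2/1606731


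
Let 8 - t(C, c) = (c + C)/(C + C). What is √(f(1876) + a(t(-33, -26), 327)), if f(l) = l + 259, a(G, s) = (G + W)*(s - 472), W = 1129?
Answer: 5*I*√28331490/66 ≈ 403.24*I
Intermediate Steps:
t(C, c) = 8 - (C + c)/(2*C) (t(C, c) = 8 - (c + C)/(C + C) = 8 - (C + c)/(2*C))
a(G, s) = (-472 + s)*(1129 + G) (a(G, s) = (G + 1129)*(s - 472) = (1129 + G)*(-472 + s) = (-472 + s)*(1129 + G))
f(l) = 259 + l
√(f(1876) + a(t(-33, -26), 327)) = √((259 + 1876) + (-532888 - 236*(-1*(-26) + 15*(-33))/(-33) + 1129*327 + ((½)*(-1*(-26) + 15*(-33))/(-33))*327)) = √(2135 + (-532888 - 236*(-1)*(26 - 495)/33 + 369183 + ((½)*(-1/33)*(26 - 495))*327)) = √(2135 + (-532888 - 236*(-1)*(-469)/33 + 369183 + ((½)*(-1/33)*(-469))*327)) = √(2135 + (-532888 - 472*469/66 + 369183 + (469/66)*327)) = √(2135 + (-532888 - 110684/33 + 369183 + 51121/22)) = √(2135 - 10872535/66) = √(-10731625/66) = 5*I*√28331490/66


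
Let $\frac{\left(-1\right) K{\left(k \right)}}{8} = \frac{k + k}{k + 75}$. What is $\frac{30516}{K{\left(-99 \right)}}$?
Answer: $- \frac{5086}{11} \approx -462.36$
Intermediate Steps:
$K{\left(k \right)} = - \frac{16 k}{75 + k}$ ($K{\left(k \right)} = - 8 \frac{k + k}{k + 75} = - 8 \frac{2 k}{75 + k} = - \frac{16 k}{75 + k}$)
$\frac{30516}{K{\left(-99 \right)}} = \frac{30516}{\left(-16\right) \left(-99\right) \frac{1}{75 - 99}} = \frac{30516}{\left(-16\right) \left(-99\right) \frac{1}{-24}} = \frac{30516}{\left(-16\right) \left(-99\right) \left(- \frac{1}{24}\right)} = \frac{30516}{-66} = 30516 \left(- \frac{1}{66}\right) = - \frac{5086}{11}$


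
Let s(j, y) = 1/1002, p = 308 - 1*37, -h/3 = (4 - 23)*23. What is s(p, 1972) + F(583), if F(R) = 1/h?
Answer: 257/145958 ≈ 0.0017608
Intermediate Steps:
h = 1311 (h = -3*(4 - 23)*23 = -(-57)*23 = -3*(-437) = 1311)
p = 271 (p = 308 - 37 = 271)
F(R) = 1/1311
s(j, y) = 1/1002
s(p, 1972) + F(583) = 1/1002 + 1/1311 = 257/145958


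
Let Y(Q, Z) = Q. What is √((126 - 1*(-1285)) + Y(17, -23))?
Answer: 2*√357 ≈ 37.789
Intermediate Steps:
√((126 - 1*(-1285)) + Y(17, -23)) = √((126 - 1*(-1285)) + 17) = √((126 + 1285) + 17) = √(1411 + 17) = √1428 = 2*√357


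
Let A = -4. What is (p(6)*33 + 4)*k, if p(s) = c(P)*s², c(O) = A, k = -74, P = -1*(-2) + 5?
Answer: 351352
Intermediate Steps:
P = 7 (P = 2 + 5 = 7)
c(O) = -4
p(s) = -4*s²
(p(6)*33 + 4)*k = (-4*6²*33 + 4)*(-74) = (-4*36*33 + 4)*(-74) = (-144*33 + 4)*(-74) = (-4752 + 4)*(-74) = -4748*(-74) = 351352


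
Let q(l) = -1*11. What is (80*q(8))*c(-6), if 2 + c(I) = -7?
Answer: 7920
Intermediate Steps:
q(l) = -11
c(I) = -9 (c(I) = -2 - 7 = -9)
(80*q(8))*c(-6) = (80*(-11))*(-9) = -880*(-9) = 7920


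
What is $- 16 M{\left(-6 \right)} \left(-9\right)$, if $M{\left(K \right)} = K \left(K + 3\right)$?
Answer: $2592$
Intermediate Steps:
$M{\left(K \right)} = K \left(3 + K\right)$
$- 16 M{\left(-6 \right)} \left(-9\right) = - 16 \left(- 6 \left(3 - 6\right)\right) \left(-9\right) = - 16 \left(\left(-6\right) \left(-3\right)\right) \left(-9\right) = \left(-16\right) 18 \left(-9\right) = \left(-288\right) \left(-9\right) = 2592$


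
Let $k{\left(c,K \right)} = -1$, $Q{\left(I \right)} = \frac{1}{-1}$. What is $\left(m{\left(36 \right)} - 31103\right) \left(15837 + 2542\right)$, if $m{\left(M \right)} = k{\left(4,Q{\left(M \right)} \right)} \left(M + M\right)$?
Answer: $-572965325$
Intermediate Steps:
$Q{\left(I \right)} = -1$
$m{\left(M \right)} = - 2 M$ ($m{\left(M \right)} = - (M + M) = - 2 M$)
$\left(m{\left(36 \right)} - 31103\right) \left(15837 + 2542\right) = \left(\left(-2\right) 36 - 31103\right) \left(15837 + 2542\right) = \left(-72 - 31103\right) 18379 = \left(-31175\right) 18379 = -572965325$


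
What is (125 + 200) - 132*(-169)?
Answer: 22633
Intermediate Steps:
(125 + 200) - 132*(-169) = 325 + 22308 = 22633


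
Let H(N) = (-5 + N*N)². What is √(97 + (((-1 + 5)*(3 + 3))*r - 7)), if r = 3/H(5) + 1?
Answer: √11418/10 ≈ 10.686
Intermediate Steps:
H(N) = (-5 + N²)²
r = 403/400 (r = 3/((-5 + 5²)²) + 1 = 3/((-5 + 25)²) + 1 = 3/(20²) + 1 = 3/400 + 1 = 403/400 ≈ 1.0075)
√(97 + (((-1 + 5)*(3 + 3))*r - 7)) = √(97 + (((-1 + 5)*(3 + 3))*(403/400) - 7)) = √(97 + ((4*6)*(403/400) - 7)) = √(97 + (24*(403/400) - 7)) = √(97 + (1209/50 - 7)) = √(97 + 859/50) = √(5709/50) = √11418/10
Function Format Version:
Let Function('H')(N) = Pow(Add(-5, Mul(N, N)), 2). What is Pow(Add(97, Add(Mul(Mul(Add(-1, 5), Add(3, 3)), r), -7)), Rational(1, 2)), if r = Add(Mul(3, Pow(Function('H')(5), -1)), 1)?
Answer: Mul(Rational(1, 10), Pow(11418, Rational(1, 2))) ≈ 10.686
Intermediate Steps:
Function('H')(N) = Pow(Add(-5, Pow(N, 2)), 2)
r = Rational(403, 400) (r = Add(Mul(3, Pow(Pow(Add(-5, Pow(5, 2)), 2), -1)), 1) = Add(Mul(3, Pow(Pow(Add(-5, 25), 2), -1)), 1) = Add(Mul(3, Pow(Pow(20, 2), -1)), 1) = Add(Mul(3, Pow(400, -1)), 1) = Add(Mul(3, Rational(1, 400)), 1) = Add(Rational(3, 400), 1) = Rational(403, 400) ≈ 1.0075)
Pow(Add(97, Add(Mul(Mul(Add(-1, 5), Add(3, 3)), r), -7)), Rational(1, 2)) = Pow(Add(97, Add(Mul(Mul(Add(-1, 5), Add(3, 3)), Rational(403, 400)), -7)), Rational(1, 2)) = Pow(Add(97, Add(Mul(Mul(4, 6), Rational(403, 400)), -7)), Rational(1, 2)) = Pow(Add(97, Add(Mul(24, Rational(403, 400)), -7)), Rational(1, 2)) = Pow(Add(97, Add(Rational(1209, 50), -7)), Rational(1, 2)) = Pow(Add(97, Rational(859, 50)), Rational(1, 2)) = Pow(Rational(5709, 50), Rational(1, 2)) = Mul(Rational(1, 10), Pow(11418, Rational(1, 2)))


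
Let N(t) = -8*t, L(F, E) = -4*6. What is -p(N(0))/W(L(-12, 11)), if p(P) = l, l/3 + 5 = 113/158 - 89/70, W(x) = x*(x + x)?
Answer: 5121/353920 ≈ 0.014469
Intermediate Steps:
L(F, E) = -24
W(x) = 2*x² (W(x) = x*(2*x) = 2*x²)
l = -46089/2765 (l = -15 + 3*(113/158 - 89/70) = -15 + 3*(-1538/2765) = -15 - 4614/2765 = -46089/2765 ≈ -16.669)
p(P) = -46089/2765
-p(N(0))/W(L(-12, 11)) = -(-46089)/(2765*(2*(-24)²)) = -(-46089)/(2765*(2*576)) = -(-46089)/(2765*1152) = -1*(-5121/353920) = 5121/353920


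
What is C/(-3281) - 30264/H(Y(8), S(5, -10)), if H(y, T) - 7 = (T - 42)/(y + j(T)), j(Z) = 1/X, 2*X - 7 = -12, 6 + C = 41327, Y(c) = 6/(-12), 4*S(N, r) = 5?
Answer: -1826214373/3087421 ≈ -591.50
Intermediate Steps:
S(N, r) = 5/4 (S(N, r) = (¼)*5 = 5/4)
Y(c) = -½ (Y(c) = 6*(-1/12) = -½)
C = 41321 (C = -6 + 41327 = 41321)
X = -5/2 (X = 7/2 + (½)*(-12) = 7/2 - 6 = -5/2 ≈ -2.5000)
j(Z) = -⅖ (j(Z) = 1/(-5/2) = -⅖)
H(y, T) = 7 + (-42 + T)/(-⅖ + y) (H(y, T) = 7 + (T - 42)/(y - ⅖) = 7 + (-42 + T)/(-⅖ + y))
C/(-3281) - 30264/H(Y(8), S(5, -10)) = 41321/(-3281) - 30264*(-2 + 5*(-½))/(-224 + 5*(5/4) + 35*(-½)) = 41321*(-1/3281) - 30264*(-2 - 5/2)/(-224 + 25/4 - 35/2) = -41321/3281 - 30264/(-941/4/(-9/2)) = -41321/3281 - 30264/((-2/9*(-941/4))) = -41321/3281 - 30264/941/18 = -41321/3281 - 30264*18/941 = -41321/3281 - 544752/941 = -1826214373/3087421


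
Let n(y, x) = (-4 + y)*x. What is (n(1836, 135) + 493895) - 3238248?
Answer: -2497033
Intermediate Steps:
n(y, x) = x*(-4 + y)
(n(1836, 135) + 493895) - 3238248 = (135*(-4 + 1836) + 493895) - 3238248 = (135*1832 + 493895) - 3238248 = (247320 + 493895) - 3238248 = 741215 - 3238248 = -2497033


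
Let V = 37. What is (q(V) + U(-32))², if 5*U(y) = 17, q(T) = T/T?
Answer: 484/25 ≈ 19.360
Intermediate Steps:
q(T) = 1
U(y) = 17/5 (U(y) = (⅕)*17 = 17/5)
(q(V) + U(-32))² = (1 + 17/5)² = (22/5)² = 484/25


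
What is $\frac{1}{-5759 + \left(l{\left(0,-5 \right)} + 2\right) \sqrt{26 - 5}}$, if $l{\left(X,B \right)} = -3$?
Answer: $- \frac{5759}{33166060} + \frac{\sqrt{21}}{33166060} \approx -0.0001735$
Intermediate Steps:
$\frac{1}{-5759 + \left(l{\left(0,-5 \right)} + 2\right) \sqrt{26 - 5}} = \frac{1}{-5759 + \left(-3 + 2\right) \sqrt{26 - 5}} = \frac{1}{-5759 - \sqrt{21}}$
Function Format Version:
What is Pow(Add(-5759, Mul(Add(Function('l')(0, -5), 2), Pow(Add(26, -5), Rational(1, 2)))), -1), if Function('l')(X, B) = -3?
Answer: Add(Rational(-5759, 33166060), Mul(Rational(1, 33166060), Pow(21, Rational(1, 2)))) ≈ -0.00017350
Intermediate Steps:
Pow(Add(-5759, Mul(Add(Function('l')(0, -5), 2), Pow(Add(26, -5), Rational(1, 2)))), -1) = Pow(Add(-5759, Mul(Add(-3, 2), Pow(Add(26, -5), Rational(1, 2)))), -1) = Pow(Add(-5759, Mul(-1, Pow(21, Rational(1, 2)))), -1)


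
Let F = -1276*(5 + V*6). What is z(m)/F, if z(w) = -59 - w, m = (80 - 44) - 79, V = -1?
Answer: -4/319 ≈ -0.012539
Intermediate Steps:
m = -43 (m = 36 - 79 = -43)
F = 1276 (F = -1276*(5 - 1*6) = -1276*(5 - 6) = -1276*(-1) = 1276)
z(m)/F = (-59 - 1*(-43))/1276 = (-59 + 43)*(1/1276) = -16*1/1276 = -4/319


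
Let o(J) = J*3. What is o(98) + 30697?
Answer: 30991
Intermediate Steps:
o(J) = 3*J
o(98) + 30697 = 3*98 + 30697 = 294 + 30697 = 30991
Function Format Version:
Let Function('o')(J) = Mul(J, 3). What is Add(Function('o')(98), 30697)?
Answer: 30991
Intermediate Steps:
Function('o')(J) = Mul(3, J)
Add(Function('o')(98), 30697) = Add(Mul(3, 98), 30697) = Add(294, 30697) = 30991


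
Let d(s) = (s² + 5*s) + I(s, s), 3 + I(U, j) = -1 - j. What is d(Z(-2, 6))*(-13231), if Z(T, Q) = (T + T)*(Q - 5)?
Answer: 52924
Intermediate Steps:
I(U, j) = -4 - j (I(U, j) = -3 + (-1 - j) = -4 - j)
Z(T, Q) = 2*T*(-5 + Q) (Z(T, Q) = (2*T)*(-5 + Q) = 2*T*(-5 + Q))
d(s) = -4 + s² + 4*s (d(s) = (s² + 5*s) + (-4 - s) = -4 + s² + 4*s)
d(Z(-2, 6))*(-13231) = (-4 + (2*(-2)*(-5 + 6))² + 4*(2*(-2)*(-5 + 6)))*(-13231) = (-4 + (2*(-2)*1)² + 4*(2*(-2)*1))*(-13231) = (-4 + (-4)² + 4*(-4))*(-13231) = (-4 + 16 - 16)*(-13231) = -4*(-13231) = 52924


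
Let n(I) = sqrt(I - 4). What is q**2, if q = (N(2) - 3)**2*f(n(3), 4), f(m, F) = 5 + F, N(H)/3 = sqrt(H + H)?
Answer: 6561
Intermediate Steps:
N(H) = 3*sqrt(2)*sqrt(H) (N(H) = 3*sqrt(H + H) = 3*sqrt(2*H) = 3*(sqrt(2)*sqrt(H)) = 3*sqrt(2)*sqrt(H))
n(I) = sqrt(-4 + I)
q = 81 (q = (3*sqrt(2)*sqrt(2) - 3)**2*(5 + 4) = (6 - 3)**2*9 = 3**2*9 = 9*9 = 81)
q**2 = 81**2 = 6561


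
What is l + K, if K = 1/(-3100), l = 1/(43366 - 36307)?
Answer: -3959/21882900 ≈ -0.00018092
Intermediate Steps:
l = 1/7059 ≈ 0.00014166
K = -1/3100 ≈ -0.00032258
l + K = 1/7059 - 1/3100 = -3959/21882900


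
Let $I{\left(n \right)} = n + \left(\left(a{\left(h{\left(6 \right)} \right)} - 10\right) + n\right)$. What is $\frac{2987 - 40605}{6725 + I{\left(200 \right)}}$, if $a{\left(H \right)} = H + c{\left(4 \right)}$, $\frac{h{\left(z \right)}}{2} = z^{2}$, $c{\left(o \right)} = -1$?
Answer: $- \frac{18809}{3593} \approx -5.2349$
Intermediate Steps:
$h{\left(z \right)} = 2 z^{2}$
$a{\left(H \right)} = -1 + H$ ($a{\left(H \right)} = H - 1 = -1 + H$)
$I{\left(n \right)} = 61 + 2 n$ ($I{\left(n \right)} = n + \left(\left(\left(-1 + 2 \cdot 6^{2}\right) - 10\right) + n\right) = n + \left(\left(\left(-1 + 2 \cdot 36\right) - 10\right) + n\right) = n + \left(\left(\left(-1 + 72\right) - 10\right) + n\right) = n + \left(\left(71 - 10\right) + n\right) = n + \left(61 + n\right) = 61 + 2 n$)
$\frac{2987 - 40605}{6725 + I{\left(200 \right)}} = \frac{2987 - 40605}{6725 + \left(61 + 2 \cdot 200\right)} = - \frac{37618}{6725 + \left(61 + 400\right)} = - \frac{37618}{6725 + 461} = - \frac{37618}{7186} = \left(-37618\right) \frac{1}{7186} = - \frac{18809}{3593}$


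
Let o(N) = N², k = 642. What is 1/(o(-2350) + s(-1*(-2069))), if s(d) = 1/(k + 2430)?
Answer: 3072/16965120001 ≈ 1.8108e-7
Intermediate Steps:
s(d) = 1/3072 (s(d) = 1/(642 + 2430) = 1/3072)
1/(o(-2350) + s(-1*(-2069))) = 1/((-2350)² + 1/3072) = 1/(5522500 + 1/3072) = 1/(16965120001/3072) = 3072/16965120001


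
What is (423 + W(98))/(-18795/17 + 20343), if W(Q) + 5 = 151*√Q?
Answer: 3553/163518 + 17969*√2/327036 ≈ 0.099432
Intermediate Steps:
W(Q) = -5 + 151*√Q
(423 + W(98))/(-18795/17 + 20343) = (423 + (-5 + 151*√98))/(-18795/17 + 20343) = (423 + (-5 + 151*(7*√2)))/(-18795/17 + 20343) = (423 + (-5 + 1057*√2))/(-895*21/17 + 20343) = (418 + 1057*√2)/(-18795/17 + 20343) = (418 + 1057*√2)/(327036/17) = (418 + 1057*√2)*(17/327036) = 3553/163518 + 17969*√2/327036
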